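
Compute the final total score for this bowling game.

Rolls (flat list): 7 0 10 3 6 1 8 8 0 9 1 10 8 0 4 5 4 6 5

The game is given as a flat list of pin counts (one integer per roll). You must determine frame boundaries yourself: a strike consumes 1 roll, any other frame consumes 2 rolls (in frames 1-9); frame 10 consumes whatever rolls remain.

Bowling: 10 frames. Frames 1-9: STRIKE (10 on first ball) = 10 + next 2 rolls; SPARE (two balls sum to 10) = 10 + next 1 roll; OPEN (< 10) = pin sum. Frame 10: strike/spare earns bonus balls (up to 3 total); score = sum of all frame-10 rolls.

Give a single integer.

Answer: 122

Derivation:
Frame 1: OPEN (7+0=7). Cumulative: 7
Frame 2: STRIKE. 10 + next two rolls (3+6) = 19. Cumulative: 26
Frame 3: OPEN (3+6=9). Cumulative: 35
Frame 4: OPEN (1+8=9). Cumulative: 44
Frame 5: OPEN (8+0=8). Cumulative: 52
Frame 6: SPARE (9+1=10). 10 + next roll (10) = 20. Cumulative: 72
Frame 7: STRIKE. 10 + next two rolls (8+0) = 18. Cumulative: 90
Frame 8: OPEN (8+0=8). Cumulative: 98
Frame 9: OPEN (4+5=9). Cumulative: 107
Frame 10: SPARE. Sum of all frame-10 rolls (4+6+5) = 15. Cumulative: 122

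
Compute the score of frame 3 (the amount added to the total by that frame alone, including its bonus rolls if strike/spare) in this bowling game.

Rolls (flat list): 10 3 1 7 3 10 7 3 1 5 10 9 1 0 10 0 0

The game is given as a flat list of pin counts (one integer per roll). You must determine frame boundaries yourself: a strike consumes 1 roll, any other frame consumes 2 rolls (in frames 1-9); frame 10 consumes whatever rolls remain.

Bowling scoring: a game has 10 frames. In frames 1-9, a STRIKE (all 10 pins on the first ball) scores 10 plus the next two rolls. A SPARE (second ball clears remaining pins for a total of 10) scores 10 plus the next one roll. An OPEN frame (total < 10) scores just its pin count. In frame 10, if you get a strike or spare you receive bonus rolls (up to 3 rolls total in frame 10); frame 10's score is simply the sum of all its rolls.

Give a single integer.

Answer: 20

Derivation:
Frame 1: STRIKE. 10 + next two rolls (3+1) = 14. Cumulative: 14
Frame 2: OPEN (3+1=4). Cumulative: 18
Frame 3: SPARE (7+3=10). 10 + next roll (10) = 20. Cumulative: 38
Frame 4: STRIKE. 10 + next two rolls (7+3) = 20. Cumulative: 58
Frame 5: SPARE (7+3=10). 10 + next roll (1) = 11. Cumulative: 69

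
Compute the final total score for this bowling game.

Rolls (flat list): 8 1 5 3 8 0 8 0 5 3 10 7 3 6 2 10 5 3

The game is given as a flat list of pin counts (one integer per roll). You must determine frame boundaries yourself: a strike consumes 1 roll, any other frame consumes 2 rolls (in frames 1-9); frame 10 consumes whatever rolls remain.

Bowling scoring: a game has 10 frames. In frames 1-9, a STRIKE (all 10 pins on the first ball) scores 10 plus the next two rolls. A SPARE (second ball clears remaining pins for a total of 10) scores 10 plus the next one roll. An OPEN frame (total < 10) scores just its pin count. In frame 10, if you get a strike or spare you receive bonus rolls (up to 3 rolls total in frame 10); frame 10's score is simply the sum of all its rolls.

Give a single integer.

Frame 1: OPEN (8+1=9). Cumulative: 9
Frame 2: OPEN (5+3=8). Cumulative: 17
Frame 3: OPEN (8+0=8). Cumulative: 25
Frame 4: OPEN (8+0=8). Cumulative: 33
Frame 5: OPEN (5+3=8). Cumulative: 41
Frame 6: STRIKE. 10 + next two rolls (7+3) = 20. Cumulative: 61
Frame 7: SPARE (7+3=10). 10 + next roll (6) = 16. Cumulative: 77
Frame 8: OPEN (6+2=8). Cumulative: 85
Frame 9: STRIKE. 10 + next two rolls (5+3) = 18. Cumulative: 103
Frame 10: OPEN. Sum of all frame-10 rolls (5+3) = 8. Cumulative: 111

Answer: 111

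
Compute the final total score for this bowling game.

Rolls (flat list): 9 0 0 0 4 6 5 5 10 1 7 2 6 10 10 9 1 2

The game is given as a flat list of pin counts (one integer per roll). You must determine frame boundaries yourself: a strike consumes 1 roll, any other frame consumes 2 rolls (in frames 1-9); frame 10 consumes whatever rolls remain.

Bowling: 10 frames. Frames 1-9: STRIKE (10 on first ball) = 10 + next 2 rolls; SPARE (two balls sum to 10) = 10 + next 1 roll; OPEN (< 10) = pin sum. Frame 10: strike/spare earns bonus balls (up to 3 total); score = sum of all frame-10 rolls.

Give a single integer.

Frame 1: OPEN (9+0=9). Cumulative: 9
Frame 2: OPEN (0+0=0). Cumulative: 9
Frame 3: SPARE (4+6=10). 10 + next roll (5) = 15. Cumulative: 24
Frame 4: SPARE (5+5=10). 10 + next roll (10) = 20. Cumulative: 44
Frame 5: STRIKE. 10 + next two rolls (1+7) = 18. Cumulative: 62
Frame 6: OPEN (1+7=8). Cumulative: 70
Frame 7: OPEN (2+6=8). Cumulative: 78
Frame 8: STRIKE. 10 + next two rolls (10+9) = 29. Cumulative: 107
Frame 9: STRIKE. 10 + next two rolls (9+1) = 20. Cumulative: 127
Frame 10: SPARE. Sum of all frame-10 rolls (9+1+2) = 12. Cumulative: 139

Answer: 139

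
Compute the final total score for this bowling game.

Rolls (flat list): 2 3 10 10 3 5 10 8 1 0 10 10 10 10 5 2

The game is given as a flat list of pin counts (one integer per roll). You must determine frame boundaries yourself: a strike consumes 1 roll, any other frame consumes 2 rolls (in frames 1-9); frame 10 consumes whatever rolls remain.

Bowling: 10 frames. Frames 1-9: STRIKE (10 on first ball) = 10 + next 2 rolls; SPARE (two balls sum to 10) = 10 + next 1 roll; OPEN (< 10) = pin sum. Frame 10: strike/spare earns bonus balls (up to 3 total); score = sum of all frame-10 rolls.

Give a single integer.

Frame 1: OPEN (2+3=5). Cumulative: 5
Frame 2: STRIKE. 10 + next two rolls (10+3) = 23. Cumulative: 28
Frame 3: STRIKE. 10 + next two rolls (3+5) = 18. Cumulative: 46
Frame 4: OPEN (3+5=8). Cumulative: 54
Frame 5: STRIKE. 10 + next two rolls (8+1) = 19. Cumulative: 73
Frame 6: OPEN (8+1=9). Cumulative: 82
Frame 7: SPARE (0+10=10). 10 + next roll (10) = 20. Cumulative: 102
Frame 8: STRIKE. 10 + next two rolls (10+10) = 30. Cumulative: 132
Frame 9: STRIKE. 10 + next two rolls (10+5) = 25. Cumulative: 157
Frame 10: STRIKE. Sum of all frame-10 rolls (10+5+2) = 17. Cumulative: 174

Answer: 174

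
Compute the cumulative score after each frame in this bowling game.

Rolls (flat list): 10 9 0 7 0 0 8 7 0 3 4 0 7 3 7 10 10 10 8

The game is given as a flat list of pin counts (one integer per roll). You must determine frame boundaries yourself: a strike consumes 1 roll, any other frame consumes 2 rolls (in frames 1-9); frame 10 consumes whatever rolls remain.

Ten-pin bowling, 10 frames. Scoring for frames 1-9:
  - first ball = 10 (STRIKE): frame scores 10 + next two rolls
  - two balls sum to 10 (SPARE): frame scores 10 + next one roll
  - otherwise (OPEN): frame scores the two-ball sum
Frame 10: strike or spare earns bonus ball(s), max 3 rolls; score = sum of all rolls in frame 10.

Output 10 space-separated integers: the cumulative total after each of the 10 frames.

Answer: 19 28 35 43 50 57 64 84 114 142

Derivation:
Frame 1: STRIKE. 10 + next two rolls (9+0) = 19. Cumulative: 19
Frame 2: OPEN (9+0=9). Cumulative: 28
Frame 3: OPEN (7+0=7). Cumulative: 35
Frame 4: OPEN (0+8=8). Cumulative: 43
Frame 5: OPEN (7+0=7). Cumulative: 50
Frame 6: OPEN (3+4=7). Cumulative: 57
Frame 7: OPEN (0+7=7). Cumulative: 64
Frame 8: SPARE (3+7=10). 10 + next roll (10) = 20. Cumulative: 84
Frame 9: STRIKE. 10 + next two rolls (10+10) = 30. Cumulative: 114
Frame 10: STRIKE. Sum of all frame-10 rolls (10+10+8) = 28. Cumulative: 142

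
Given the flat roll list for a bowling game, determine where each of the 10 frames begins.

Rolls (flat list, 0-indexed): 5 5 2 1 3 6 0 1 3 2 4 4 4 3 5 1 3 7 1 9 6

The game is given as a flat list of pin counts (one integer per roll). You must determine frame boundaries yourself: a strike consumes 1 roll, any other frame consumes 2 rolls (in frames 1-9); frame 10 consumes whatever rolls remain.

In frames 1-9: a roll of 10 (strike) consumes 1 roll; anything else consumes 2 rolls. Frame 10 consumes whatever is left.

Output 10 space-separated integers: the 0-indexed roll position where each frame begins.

Frame 1 starts at roll index 0: rolls=5,5 (sum=10), consumes 2 rolls
Frame 2 starts at roll index 2: rolls=2,1 (sum=3), consumes 2 rolls
Frame 3 starts at roll index 4: rolls=3,6 (sum=9), consumes 2 rolls
Frame 4 starts at roll index 6: rolls=0,1 (sum=1), consumes 2 rolls
Frame 5 starts at roll index 8: rolls=3,2 (sum=5), consumes 2 rolls
Frame 6 starts at roll index 10: rolls=4,4 (sum=8), consumes 2 rolls
Frame 7 starts at roll index 12: rolls=4,3 (sum=7), consumes 2 rolls
Frame 8 starts at roll index 14: rolls=5,1 (sum=6), consumes 2 rolls
Frame 9 starts at roll index 16: rolls=3,7 (sum=10), consumes 2 rolls
Frame 10 starts at roll index 18: 3 remaining rolls

Answer: 0 2 4 6 8 10 12 14 16 18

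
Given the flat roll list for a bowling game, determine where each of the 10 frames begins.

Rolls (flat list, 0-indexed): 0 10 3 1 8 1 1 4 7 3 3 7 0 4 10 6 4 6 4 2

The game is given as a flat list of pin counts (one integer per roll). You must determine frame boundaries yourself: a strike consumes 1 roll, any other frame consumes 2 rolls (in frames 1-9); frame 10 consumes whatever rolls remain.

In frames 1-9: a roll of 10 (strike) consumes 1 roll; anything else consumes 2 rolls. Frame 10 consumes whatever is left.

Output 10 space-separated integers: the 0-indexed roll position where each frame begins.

Frame 1 starts at roll index 0: rolls=0,10 (sum=10), consumes 2 rolls
Frame 2 starts at roll index 2: rolls=3,1 (sum=4), consumes 2 rolls
Frame 3 starts at roll index 4: rolls=8,1 (sum=9), consumes 2 rolls
Frame 4 starts at roll index 6: rolls=1,4 (sum=5), consumes 2 rolls
Frame 5 starts at roll index 8: rolls=7,3 (sum=10), consumes 2 rolls
Frame 6 starts at roll index 10: rolls=3,7 (sum=10), consumes 2 rolls
Frame 7 starts at roll index 12: rolls=0,4 (sum=4), consumes 2 rolls
Frame 8 starts at roll index 14: roll=10 (strike), consumes 1 roll
Frame 9 starts at roll index 15: rolls=6,4 (sum=10), consumes 2 rolls
Frame 10 starts at roll index 17: 3 remaining rolls

Answer: 0 2 4 6 8 10 12 14 15 17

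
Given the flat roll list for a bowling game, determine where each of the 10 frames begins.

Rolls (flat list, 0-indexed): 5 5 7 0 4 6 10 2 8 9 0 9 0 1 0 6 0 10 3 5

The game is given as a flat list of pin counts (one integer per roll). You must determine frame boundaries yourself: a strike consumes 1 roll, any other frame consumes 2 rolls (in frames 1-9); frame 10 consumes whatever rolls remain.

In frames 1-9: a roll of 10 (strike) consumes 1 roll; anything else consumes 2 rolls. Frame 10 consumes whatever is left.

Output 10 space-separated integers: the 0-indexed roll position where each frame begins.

Frame 1 starts at roll index 0: rolls=5,5 (sum=10), consumes 2 rolls
Frame 2 starts at roll index 2: rolls=7,0 (sum=7), consumes 2 rolls
Frame 3 starts at roll index 4: rolls=4,6 (sum=10), consumes 2 rolls
Frame 4 starts at roll index 6: roll=10 (strike), consumes 1 roll
Frame 5 starts at roll index 7: rolls=2,8 (sum=10), consumes 2 rolls
Frame 6 starts at roll index 9: rolls=9,0 (sum=9), consumes 2 rolls
Frame 7 starts at roll index 11: rolls=9,0 (sum=9), consumes 2 rolls
Frame 8 starts at roll index 13: rolls=1,0 (sum=1), consumes 2 rolls
Frame 9 starts at roll index 15: rolls=6,0 (sum=6), consumes 2 rolls
Frame 10 starts at roll index 17: 3 remaining rolls

Answer: 0 2 4 6 7 9 11 13 15 17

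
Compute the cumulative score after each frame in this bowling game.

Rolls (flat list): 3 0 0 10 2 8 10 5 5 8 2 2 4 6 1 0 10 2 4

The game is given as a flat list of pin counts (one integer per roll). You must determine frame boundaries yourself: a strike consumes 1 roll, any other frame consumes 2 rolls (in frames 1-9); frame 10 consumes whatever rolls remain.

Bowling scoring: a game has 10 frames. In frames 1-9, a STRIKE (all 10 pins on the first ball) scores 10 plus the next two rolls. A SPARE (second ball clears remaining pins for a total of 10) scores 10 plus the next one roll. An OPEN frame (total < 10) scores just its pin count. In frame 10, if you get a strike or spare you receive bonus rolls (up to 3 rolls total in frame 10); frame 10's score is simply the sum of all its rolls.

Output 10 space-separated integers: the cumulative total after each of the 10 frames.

Frame 1: OPEN (3+0=3). Cumulative: 3
Frame 2: SPARE (0+10=10). 10 + next roll (2) = 12. Cumulative: 15
Frame 3: SPARE (2+8=10). 10 + next roll (10) = 20. Cumulative: 35
Frame 4: STRIKE. 10 + next two rolls (5+5) = 20. Cumulative: 55
Frame 5: SPARE (5+5=10). 10 + next roll (8) = 18. Cumulative: 73
Frame 6: SPARE (8+2=10). 10 + next roll (2) = 12. Cumulative: 85
Frame 7: OPEN (2+4=6). Cumulative: 91
Frame 8: OPEN (6+1=7). Cumulative: 98
Frame 9: SPARE (0+10=10). 10 + next roll (2) = 12. Cumulative: 110
Frame 10: OPEN. Sum of all frame-10 rolls (2+4) = 6. Cumulative: 116

Answer: 3 15 35 55 73 85 91 98 110 116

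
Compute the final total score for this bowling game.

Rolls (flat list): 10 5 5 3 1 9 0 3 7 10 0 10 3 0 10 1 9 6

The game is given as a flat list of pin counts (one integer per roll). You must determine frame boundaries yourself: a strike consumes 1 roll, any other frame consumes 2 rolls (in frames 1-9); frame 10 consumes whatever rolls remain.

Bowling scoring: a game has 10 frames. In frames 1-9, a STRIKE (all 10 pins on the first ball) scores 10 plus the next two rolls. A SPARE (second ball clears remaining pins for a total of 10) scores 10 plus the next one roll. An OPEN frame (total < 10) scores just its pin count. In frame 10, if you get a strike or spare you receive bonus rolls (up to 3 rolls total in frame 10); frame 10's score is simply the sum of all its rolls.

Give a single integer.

Answer: 138

Derivation:
Frame 1: STRIKE. 10 + next two rolls (5+5) = 20. Cumulative: 20
Frame 2: SPARE (5+5=10). 10 + next roll (3) = 13. Cumulative: 33
Frame 3: OPEN (3+1=4). Cumulative: 37
Frame 4: OPEN (9+0=9). Cumulative: 46
Frame 5: SPARE (3+7=10). 10 + next roll (10) = 20. Cumulative: 66
Frame 6: STRIKE. 10 + next two rolls (0+10) = 20. Cumulative: 86
Frame 7: SPARE (0+10=10). 10 + next roll (3) = 13. Cumulative: 99
Frame 8: OPEN (3+0=3). Cumulative: 102
Frame 9: STRIKE. 10 + next two rolls (1+9) = 20. Cumulative: 122
Frame 10: SPARE. Sum of all frame-10 rolls (1+9+6) = 16. Cumulative: 138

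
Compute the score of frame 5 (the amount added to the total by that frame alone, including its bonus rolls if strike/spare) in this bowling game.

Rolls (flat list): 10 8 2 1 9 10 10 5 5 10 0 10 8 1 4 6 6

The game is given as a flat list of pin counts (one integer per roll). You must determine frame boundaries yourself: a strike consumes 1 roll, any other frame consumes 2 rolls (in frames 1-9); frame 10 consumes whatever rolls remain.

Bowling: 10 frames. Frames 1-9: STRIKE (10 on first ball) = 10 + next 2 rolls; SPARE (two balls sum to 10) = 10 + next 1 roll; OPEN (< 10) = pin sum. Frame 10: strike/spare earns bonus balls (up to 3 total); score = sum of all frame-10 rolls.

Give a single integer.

Answer: 20

Derivation:
Frame 1: STRIKE. 10 + next two rolls (8+2) = 20. Cumulative: 20
Frame 2: SPARE (8+2=10). 10 + next roll (1) = 11. Cumulative: 31
Frame 3: SPARE (1+9=10). 10 + next roll (10) = 20. Cumulative: 51
Frame 4: STRIKE. 10 + next two rolls (10+5) = 25. Cumulative: 76
Frame 5: STRIKE. 10 + next two rolls (5+5) = 20. Cumulative: 96
Frame 6: SPARE (5+5=10). 10 + next roll (10) = 20. Cumulative: 116
Frame 7: STRIKE. 10 + next two rolls (0+10) = 20. Cumulative: 136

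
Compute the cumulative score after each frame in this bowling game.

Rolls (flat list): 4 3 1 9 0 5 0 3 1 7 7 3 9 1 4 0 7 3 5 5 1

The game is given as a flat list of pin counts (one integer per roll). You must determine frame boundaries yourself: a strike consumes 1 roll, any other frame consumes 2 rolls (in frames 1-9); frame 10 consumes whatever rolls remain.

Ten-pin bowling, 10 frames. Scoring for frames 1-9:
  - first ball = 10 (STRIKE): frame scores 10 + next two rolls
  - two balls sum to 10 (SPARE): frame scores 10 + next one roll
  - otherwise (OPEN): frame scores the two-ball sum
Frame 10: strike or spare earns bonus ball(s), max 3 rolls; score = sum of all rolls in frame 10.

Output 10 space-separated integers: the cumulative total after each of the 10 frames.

Answer: 7 17 22 25 33 52 66 70 85 96

Derivation:
Frame 1: OPEN (4+3=7). Cumulative: 7
Frame 2: SPARE (1+9=10). 10 + next roll (0) = 10. Cumulative: 17
Frame 3: OPEN (0+5=5). Cumulative: 22
Frame 4: OPEN (0+3=3). Cumulative: 25
Frame 5: OPEN (1+7=8). Cumulative: 33
Frame 6: SPARE (7+3=10). 10 + next roll (9) = 19. Cumulative: 52
Frame 7: SPARE (9+1=10). 10 + next roll (4) = 14. Cumulative: 66
Frame 8: OPEN (4+0=4). Cumulative: 70
Frame 9: SPARE (7+3=10). 10 + next roll (5) = 15. Cumulative: 85
Frame 10: SPARE. Sum of all frame-10 rolls (5+5+1) = 11. Cumulative: 96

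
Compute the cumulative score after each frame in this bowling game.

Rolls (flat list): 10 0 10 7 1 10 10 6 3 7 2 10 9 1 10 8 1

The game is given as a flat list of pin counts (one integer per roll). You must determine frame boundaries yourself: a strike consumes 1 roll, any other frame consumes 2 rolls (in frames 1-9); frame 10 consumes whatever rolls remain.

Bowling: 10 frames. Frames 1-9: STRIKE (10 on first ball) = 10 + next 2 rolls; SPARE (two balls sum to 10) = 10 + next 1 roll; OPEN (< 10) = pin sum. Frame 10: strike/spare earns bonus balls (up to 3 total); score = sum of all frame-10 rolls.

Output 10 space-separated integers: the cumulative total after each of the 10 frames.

Answer: 20 37 45 71 90 99 108 128 148 167

Derivation:
Frame 1: STRIKE. 10 + next two rolls (0+10) = 20. Cumulative: 20
Frame 2: SPARE (0+10=10). 10 + next roll (7) = 17. Cumulative: 37
Frame 3: OPEN (7+1=8). Cumulative: 45
Frame 4: STRIKE. 10 + next two rolls (10+6) = 26. Cumulative: 71
Frame 5: STRIKE. 10 + next two rolls (6+3) = 19. Cumulative: 90
Frame 6: OPEN (6+3=9). Cumulative: 99
Frame 7: OPEN (7+2=9). Cumulative: 108
Frame 8: STRIKE. 10 + next two rolls (9+1) = 20. Cumulative: 128
Frame 9: SPARE (9+1=10). 10 + next roll (10) = 20. Cumulative: 148
Frame 10: STRIKE. Sum of all frame-10 rolls (10+8+1) = 19. Cumulative: 167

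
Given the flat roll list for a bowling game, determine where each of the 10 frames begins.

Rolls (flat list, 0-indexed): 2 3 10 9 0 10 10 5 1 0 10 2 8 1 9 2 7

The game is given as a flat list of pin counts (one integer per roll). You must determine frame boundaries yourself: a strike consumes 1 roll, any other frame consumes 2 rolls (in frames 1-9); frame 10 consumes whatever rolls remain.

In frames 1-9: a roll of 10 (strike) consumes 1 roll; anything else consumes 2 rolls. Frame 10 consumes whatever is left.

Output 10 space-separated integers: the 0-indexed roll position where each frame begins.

Frame 1 starts at roll index 0: rolls=2,3 (sum=5), consumes 2 rolls
Frame 2 starts at roll index 2: roll=10 (strike), consumes 1 roll
Frame 3 starts at roll index 3: rolls=9,0 (sum=9), consumes 2 rolls
Frame 4 starts at roll index 5: roll=10 (strike), consumes 1 roll
Frame 5 starts at roll index 6: roll=10 (strike), consumes 1 roll
Frame 6 starts at roll index 7: rolls=5,1 (sum=6), consumes 2 rolls
Frame 7 starts at roll index 9: rolls=0,10 (sum=10), consumes 2 rolls
Frame 8 starts at roll index 11: rolls=2,8 (sum=10), consumes 2 rolls
Frame 9 starts at roll index 13: rolls=1,9 (sum=10), consumes 2 rolls
Frame 10 starts at roll index 15: 2 remaining rolls

Answer: 0 2 3 5 6 7 9 11 13 15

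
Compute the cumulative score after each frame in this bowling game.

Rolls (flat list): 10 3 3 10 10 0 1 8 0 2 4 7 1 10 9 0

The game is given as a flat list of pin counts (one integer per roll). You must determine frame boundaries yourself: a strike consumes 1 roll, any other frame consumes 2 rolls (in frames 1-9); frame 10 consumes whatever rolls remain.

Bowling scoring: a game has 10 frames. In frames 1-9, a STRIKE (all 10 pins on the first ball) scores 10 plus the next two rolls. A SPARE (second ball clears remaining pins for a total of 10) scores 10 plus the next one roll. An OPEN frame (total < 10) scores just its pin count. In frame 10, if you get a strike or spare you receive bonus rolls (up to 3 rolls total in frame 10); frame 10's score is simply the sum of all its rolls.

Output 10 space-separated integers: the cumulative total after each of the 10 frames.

Frame 1: STRIKE. 10 + next two rolls (3+3) = 16. Cumulative: 16
Frame 2: OPEN (3+3=6). Cumulative: 22
Frame 3: STRIKE. 10 + next two rolls (10+0) = 20. Cumulative: 42
Frame 4: STRIKE. 10 + next two rolls (0+1) = 11. Cumulative: 53
Frame 5: OPEN (0+1=1). Cumulative: 54
Frame 6: OPEN (8+0=8). Cumulative: 62
Frame 7: OPEN (2+4=6). Cumulative: 68
Frame 8: OPEN (7+1=8). Cumulative: 76
Frame 9: STRIKE. 10 + next two rolls (9+0) = 19. Cumulative: 95
Frame 10: OPEN. Sum of all frame-10 rolls (9+0) = 9. Cumulative: 104

Answer: 16 22 42 53 54 62 68 76 95 104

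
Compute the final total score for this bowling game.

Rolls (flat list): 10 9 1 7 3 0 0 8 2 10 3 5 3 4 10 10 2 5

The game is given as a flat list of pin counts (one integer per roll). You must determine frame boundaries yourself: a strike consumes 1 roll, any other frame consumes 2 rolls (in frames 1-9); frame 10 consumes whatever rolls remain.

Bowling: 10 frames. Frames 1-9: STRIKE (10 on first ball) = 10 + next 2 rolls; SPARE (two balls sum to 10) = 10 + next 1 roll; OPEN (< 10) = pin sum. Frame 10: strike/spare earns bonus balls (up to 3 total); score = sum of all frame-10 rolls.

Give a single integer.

Frame 1: STRIKE. 10 + next two rolls (9+1) = 20. Cumulative: 20
Frame 2: SPARE (9+1=10). 10 + next roll (7) = 17. Cumulative: 37
Frame 3: SPARE (7+3=10). 10 + next roll (0) = 10. Cumulative: 47
Frame 4: OPEN (0+0=0). Cumulative: 47
Frame 5: SPARE (8+2=10). 10 + next roll (10) = 20. Cumulative: 67
Frame 6: STRIKE. 10 + next two rolls (3+5) = 18. Cumulative: 85
Frame 7: OPEN (3+5=8). Cumulative: 93
Frame 8: OPEN (3+4=7). Cumulative: 100
Frame 9: STRIKE. 10 + next two rolls (10+2) = 22. Cumulative: 122
Frame 10: STRIKE. Sum of all frame-10 rolls (10+2+5) = 17. Cumulative: 139

Answer: 139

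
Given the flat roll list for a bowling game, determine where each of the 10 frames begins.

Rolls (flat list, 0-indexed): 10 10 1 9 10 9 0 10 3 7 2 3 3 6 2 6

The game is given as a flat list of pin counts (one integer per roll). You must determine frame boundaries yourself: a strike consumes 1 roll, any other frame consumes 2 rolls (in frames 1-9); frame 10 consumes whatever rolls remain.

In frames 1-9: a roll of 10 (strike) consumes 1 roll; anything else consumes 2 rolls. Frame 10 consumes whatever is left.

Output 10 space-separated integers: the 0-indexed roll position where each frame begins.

Frame 1 starts at roll index 0: roll=10 (strike), consumes 1 roll
Frame 2 starts at roll index 1: roll=10 (strike), consumes 1 roll
Frame 3 starts at roll index 2: rolls=1,9 (sum=10), consumes 2 rolls
Frame 4 starts at roll index 4: roll=10 (strike), consumes 1 roll
Frame 5 starts at roll index 5: rolls=9,0 (sum=9), consumes 2 rolls
Frame 6 starts at roll index 7: roll=10 (strike), consumes 1 roll
Frame 7 starts at roll index 8: rolls=3,7 (sum=10), consumes 2 rolls
Frame 8 starts at roll index 10: rolls=2,3 (sum=5), consumes 2 rolls
Frame 9 starts at roll index 12: rolls=3,6 (sum=9), consumes 2 rolls
Frame 10 starts at roll index 14: 2 remaining rolls

Answer: 0 1 2 4 5 7 8 10 12 14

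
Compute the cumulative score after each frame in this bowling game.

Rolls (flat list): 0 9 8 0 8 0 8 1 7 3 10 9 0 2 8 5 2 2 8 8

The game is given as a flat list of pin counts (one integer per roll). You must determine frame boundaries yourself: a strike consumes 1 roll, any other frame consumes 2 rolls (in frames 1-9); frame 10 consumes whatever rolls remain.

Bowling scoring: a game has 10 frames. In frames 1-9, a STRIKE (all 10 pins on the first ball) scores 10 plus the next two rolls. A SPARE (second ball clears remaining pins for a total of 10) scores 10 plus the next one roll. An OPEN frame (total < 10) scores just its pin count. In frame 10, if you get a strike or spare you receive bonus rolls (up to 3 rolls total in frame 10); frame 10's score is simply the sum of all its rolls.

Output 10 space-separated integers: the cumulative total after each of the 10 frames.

Answer: 9 17 25 34 54 73 82 97 104 122

Derivation:
Frame 1: OPEN (0+9=9). Cumulative: 9
Frame 2: OPEN (8+0=8). Cumulative: 17
Frame 3: OPEN (8+0=8). Cumulative: 25
Frame 4: OPEN (8+1=9). Cumulative: 34
Frame 5: SPARE (7+3=10). 10 + next roll (10) = 20. Cumulative: 54
Frame 6: STRIKE. 10 + next two rolls (9+0) = 19. Cumulative: 73
Frame 7: OPEN (9+0=9). Cumulative: 82
Frame 8: SPARE (2+8=10). 10 + next roll (5) = 15. Cumulative: 97
Frame 9: OPEN (5+2=7). Cumulative: 104
Frame 10: SPARE. Sum of all frame-10 rolls (2+8+8) = 18. Cumulative: 122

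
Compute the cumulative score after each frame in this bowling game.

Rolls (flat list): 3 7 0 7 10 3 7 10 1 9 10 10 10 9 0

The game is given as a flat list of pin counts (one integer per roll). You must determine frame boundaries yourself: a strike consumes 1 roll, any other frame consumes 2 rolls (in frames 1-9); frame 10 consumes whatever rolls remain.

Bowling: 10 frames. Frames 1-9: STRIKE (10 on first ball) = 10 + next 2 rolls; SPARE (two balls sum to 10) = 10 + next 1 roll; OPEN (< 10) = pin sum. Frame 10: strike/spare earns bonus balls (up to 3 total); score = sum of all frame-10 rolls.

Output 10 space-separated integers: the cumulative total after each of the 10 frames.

Answer: 10 17 37 57 77 97 127 156 175 184

Derivation:
Frame 1: SPARE (3+7=10). 10 + next roll (0) = 10. Cumulative: 10
Frame 2: OPEN (0+7=7). Cumulative: 17
Frame 3: STRIKE. 10 + next two rolls (3+7) = 20. Cumulative: 37
Frame 4: SPARE (3+7=10). 10 + next roll (10) = 20. Cumulative: 57
Frame 5: STRIKE. 10 + next two rolls (1+9) = 20. Cumulative: 77
Frame 6: SPARE (1+9=10). 10 + next roll (10) = 20. Cumulative: 97
Frame 7: STRIKE. 10 + next two rolls (10+10) = 30. Cumulative: 127
Frame 8: STRIKE. 10 + next two rolls (10+9) = 29. Cumulative: 156
Frame 9: STRIKE. 10 + next two rolls (9+0) = 19. Cumulative: 175
Frame 10: OPEN. Sum of all frame-10 rolls (9+0) = 9. Cumulative: 184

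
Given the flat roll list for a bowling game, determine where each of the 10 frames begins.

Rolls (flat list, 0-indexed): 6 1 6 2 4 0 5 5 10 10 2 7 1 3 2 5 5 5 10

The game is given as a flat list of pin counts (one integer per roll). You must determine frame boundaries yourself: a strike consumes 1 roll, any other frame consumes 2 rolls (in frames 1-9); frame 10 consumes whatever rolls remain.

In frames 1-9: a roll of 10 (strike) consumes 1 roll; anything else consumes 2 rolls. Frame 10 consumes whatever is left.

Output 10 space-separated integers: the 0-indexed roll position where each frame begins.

Frame 1 starts at roll index 0: rolls=6,1 (sum=7), consumes 2 rolls
Frame 2 starts at roll index 2: rolls=6,2 (sum=8), consumes 2 rolls
Frame 3 starts at roll index 4: rolls=4,0 (sum=4), consumes 2 rolls
Frame 4 starts at roll index 6: rolls=5,5 (sum=10), consumes 2 rolls
Frame 5 starts at roll index 8: roll=10 (strike), consumes 1 roll
Frame 6 starts at roll index 9: roll=10 (strike), consumes 1 roll
Frame 7 starts at roll index 10: rolls=2,7 (sum=9), consumes 2 rolls
Frame 8 starts at roll index 12: rolls=1,3 (sum=4), consumes 2 rolls
Frame 9 starts at roll index 14: rolls=2,5 (sum=7), consumes 2 rolls
Frame 10 starts at roll index 16: 3 remaining rolls

Answer: 0 2 4 6 8 9 10 12 14 16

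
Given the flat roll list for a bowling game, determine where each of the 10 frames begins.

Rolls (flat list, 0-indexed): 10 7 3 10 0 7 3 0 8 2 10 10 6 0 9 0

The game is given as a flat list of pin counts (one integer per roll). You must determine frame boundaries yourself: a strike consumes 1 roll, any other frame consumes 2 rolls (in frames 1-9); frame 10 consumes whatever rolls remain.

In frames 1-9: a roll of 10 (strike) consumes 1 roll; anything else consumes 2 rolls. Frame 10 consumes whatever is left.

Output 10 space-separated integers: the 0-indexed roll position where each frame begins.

Frame 1 starts at roll index 0: roll=10 (strike), consumes 1 roll
Frame 2 starts at roll index 1: rolls=7,3 (sum=10), consumes 2 rolls
Frame 3 starts at roll index 3: roll=10 (strike), consumes 1 roll
Frame 4 starts at roll index 4: rolls=0,7 (sum=7), consumes 2 rolls
Frame 5 starts at roll index 6: rolls=3,0 (sum=3), consumes 2 rolls
Frame 6 starts at roll index 8: rolls=8,2 (sum=10), consumes 2 rolls
Frame 7 starts at roll index 10: roll=10 (strike), consumes 1 roll
Frame 8 starts at roll index 11: roll=10 (strike), consumes 1 roll
Frame 9 starts at roll index 12: rolls=6,0 (sum=6), consumes 2 rolls
Frame 10 starts at roll index 14: 2 remaining rolls

Answer: 0 1 3 4 6 8 10 11 12 14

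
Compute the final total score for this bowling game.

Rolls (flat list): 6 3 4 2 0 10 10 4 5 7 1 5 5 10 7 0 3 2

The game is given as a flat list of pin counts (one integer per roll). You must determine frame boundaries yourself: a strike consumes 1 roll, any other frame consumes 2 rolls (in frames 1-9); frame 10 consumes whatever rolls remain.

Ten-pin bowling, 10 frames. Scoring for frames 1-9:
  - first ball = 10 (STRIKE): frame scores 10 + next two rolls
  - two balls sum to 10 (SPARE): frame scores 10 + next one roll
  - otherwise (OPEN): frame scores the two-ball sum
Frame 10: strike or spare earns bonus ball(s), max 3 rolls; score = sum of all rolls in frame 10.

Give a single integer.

Frame 1: OPEN (6+3=9). Cumulative: 9
Frame 2: OPEN (4+2=6). Cumulative: 15
Frame 3: SPARE (0+10=10). 10 + next roll (10) = 20. Cumulative: 35
Frame 4: STRIKE. 10 + next two rolls (4+5) = 19. Cumulative: 54
Frame 5: OPEN (4+5=9). Cumulative: 63
Frame 6: OPEN (7+1=8). Cumulative: 71
Frame 7: SPARE (5+5=10). 10 + next roll (10) = 20. Cumulative: 91
Frame 8: STRIKE. 10 + next two rolls (7+0) = 17. Cumulative: 108
Frame 9: OPEN (7+0=7). Cumulative: 115
Frame 10: OPEN. Sum of all frame-10 rolls (3+2) = 5. Cumulative: 120

Answer: 120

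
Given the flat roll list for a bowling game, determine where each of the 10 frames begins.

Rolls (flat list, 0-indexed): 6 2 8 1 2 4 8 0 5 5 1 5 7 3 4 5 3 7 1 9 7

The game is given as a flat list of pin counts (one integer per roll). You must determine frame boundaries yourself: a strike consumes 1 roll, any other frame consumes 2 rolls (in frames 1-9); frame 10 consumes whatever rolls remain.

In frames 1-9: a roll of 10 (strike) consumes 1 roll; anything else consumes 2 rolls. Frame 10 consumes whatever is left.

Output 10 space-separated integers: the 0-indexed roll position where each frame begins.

Answer: 0 2 4 6 8 10 12 14 16 18

Derivation:
Frame 1 starts at roll index 0: rolls=6,2 (sum=8), consumes 2 rolls
Frame 2 starts at roll index 2: rolls=8,1 (sum=9), consumes 2 rolls
Frame 3 starts at roll index 4: rolls=2,4 (sum=6), consumes 2 rolls
Frame 4 starts at roll index 6: rolls=8,0 (sum=8), consumes 2 rolls
Frame 5 starts at roll index 8: rolls=5,5 (sum=10), consumes 2 rolls
Frame 6 starts at roll index 10: rolls=1,5 (sum=6), consumes 2 rolls
Frame 7 starts at roll index 12: rolls=7,3 (sum=10), consumes 2 rolls
Frame 8 starts at roll index 14: rolls=4,5 (sum=9), consumes 2 rolls
Frame 9 starts at roll index 16: rolls=3,7 (sum=10), consumes 2 rolls
Frame 10 starts at roll index 18: 3 remaining rolls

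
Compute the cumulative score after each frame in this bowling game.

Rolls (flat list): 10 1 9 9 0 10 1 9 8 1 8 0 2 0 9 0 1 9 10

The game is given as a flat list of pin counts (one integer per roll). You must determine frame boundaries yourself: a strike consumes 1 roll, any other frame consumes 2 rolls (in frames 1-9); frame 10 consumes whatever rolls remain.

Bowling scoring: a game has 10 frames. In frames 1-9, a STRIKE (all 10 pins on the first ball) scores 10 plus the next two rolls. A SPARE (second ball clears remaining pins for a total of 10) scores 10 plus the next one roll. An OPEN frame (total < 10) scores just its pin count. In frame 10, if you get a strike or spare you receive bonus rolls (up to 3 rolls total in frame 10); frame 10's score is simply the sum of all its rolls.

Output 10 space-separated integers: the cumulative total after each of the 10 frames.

Frame 1: STRIKE. 10 + next two rolls (1+9) = 20. Cumulative: 20
Frame 2: SPARE (1+9=10). 10 + next roll (9) = 19. Cumulative: 39
Frame 3: OPEN (9+0=9). Cumulative: 48
Frame 4: STRIKE. 10 + next two rolls (1+9) = 20. Cumulative: 68
Frame 5: SPARE (1+9=10). 10 + next roll (8) = 18. Cumulative: 86
Frame 6: OPEN (8+1=9). Cumulative: 95
Frame 7: OPEN (8+0=8). Cumulative: 103
Frame 8: OPEN (2+0=2). Cumulative: 105
Frame 9: OPEN (9+0=9). Cumulative: 114
Frame 10: SPARE. Sum of all frame-10 rolls (1+9+10) = 20. Cumulative: 134

Answer: 20 39 48 68 86 95 103 105 114 134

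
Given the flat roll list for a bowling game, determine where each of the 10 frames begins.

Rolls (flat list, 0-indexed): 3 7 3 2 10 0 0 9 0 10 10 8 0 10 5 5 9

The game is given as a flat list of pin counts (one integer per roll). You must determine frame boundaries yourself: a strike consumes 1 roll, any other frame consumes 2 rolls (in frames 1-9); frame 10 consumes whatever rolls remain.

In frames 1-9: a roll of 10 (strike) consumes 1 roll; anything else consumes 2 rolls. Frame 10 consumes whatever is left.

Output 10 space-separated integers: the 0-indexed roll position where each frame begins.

Frame 1 starts at roll index 0: rolls=3,7 (sum=10), consumes 2 rolls
Frame 2 starts at roll index 2: rolls=3,2 (sum=5), consumes 2 rolls
Frame 3 starts at roll index 4: roll=10 (strike), consumes 1 roll
Frame 4 starts at roll index 5: rolls=0,0 (sum=0), consumes 2 rolls
Frame 5 starts at roll index 7: rolls=9,0 (sum=9), consumes 2 rolls
Frame 6 starts at roll index 9: roll=10 (strike), consumes 1 roll
Frame 7 starts at roll index 10: roll=10 (strike), consumes 1 roll
Frame 8 starts at roll index 11: rolls=8,0 (sum=8), consumes 2 rolls
Frame 9 starts at roll index 13: roll=10 (strike), consumes 1 roll
Frame 10 starts at roll index 14: 3 remaining rolls

Answer: 0 2 4 5 7 9 10 11 13 14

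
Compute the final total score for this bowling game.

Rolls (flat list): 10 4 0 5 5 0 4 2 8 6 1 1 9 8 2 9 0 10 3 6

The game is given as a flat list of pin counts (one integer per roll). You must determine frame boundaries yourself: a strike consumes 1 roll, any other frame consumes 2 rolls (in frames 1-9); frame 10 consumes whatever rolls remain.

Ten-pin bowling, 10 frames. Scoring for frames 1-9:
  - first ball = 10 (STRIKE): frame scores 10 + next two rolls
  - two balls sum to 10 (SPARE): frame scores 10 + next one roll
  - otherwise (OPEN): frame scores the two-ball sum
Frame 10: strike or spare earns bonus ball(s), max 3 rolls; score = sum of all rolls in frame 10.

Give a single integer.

Frame 1: STRIKE. 10 + next two rolls (4+0) = 14. Cumulative: 14
Frame 2: OPEN (4+0=4). Cumulative: 18
Frame 3: SPARE (5+5=10). 10 + next roll (0) = 10. Cumulative: 28
Frame 4: OPEN (0+4=4). Cumulative: 32
Frame 5: SPARE (2+8=10). 10 + next roll (6) = 16. Cumulative: 48
Frame 6: OPEN (6+1=7). Cumulative: 55
Frame 7: SPARE (1+9=10). 10 + next roll (8) = 18. Cumulative: 73
Frame 8: SPARE (8+2=10). 10 + next roll (9) = 19. Cumulative: 92
Frame 9: OPEN (9+0=9). Cumulative: 101
Frame 10: STRIKE. Sum of all frame-10 rolls (10+3+6) = 19. Cumulative: 120

Answer: 120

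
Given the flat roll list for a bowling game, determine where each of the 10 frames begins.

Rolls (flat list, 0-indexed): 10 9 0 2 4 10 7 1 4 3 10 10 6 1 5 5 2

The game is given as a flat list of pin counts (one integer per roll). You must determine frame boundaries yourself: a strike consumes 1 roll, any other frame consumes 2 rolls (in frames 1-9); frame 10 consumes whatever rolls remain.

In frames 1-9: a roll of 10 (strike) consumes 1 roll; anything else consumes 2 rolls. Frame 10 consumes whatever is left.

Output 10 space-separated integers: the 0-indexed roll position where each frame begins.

Answer: 0 1 3 5 6 8 10 11 12 14

Derivation:
Frame 1 starts at roll index 0: roll=10 (strike), consumes 1 roll
Frame 2 starts at roll index 1: rolls=9,0 (sum=9), consumes 2 rolls
Frame 3 starts at roll index 3: rolls=2,4 (sum=6), consumes 2 rolls
Frame 4 starts at roll index 5: roll=10 (strike), consumes 1 roll
Frame 5 starts at roll index 6: rolls=7,1 (sum=8), consumes 2 rolls
Frame 6 starts at roll index 8: rolls=4,3 (sum=7), consumes 2 rolls
Frame 7 starts at roll index 10: roll=10 (strike), consumes 1 roll
Frame 8 starts at roll index 11: roll=10 (strike), consumes 1 roll
Frame 9 starts at roll index 12: rolls=6,1 (sum=7), consumes 2 rolls
Frame 10 starts at roll index 14: 3 remaining rolls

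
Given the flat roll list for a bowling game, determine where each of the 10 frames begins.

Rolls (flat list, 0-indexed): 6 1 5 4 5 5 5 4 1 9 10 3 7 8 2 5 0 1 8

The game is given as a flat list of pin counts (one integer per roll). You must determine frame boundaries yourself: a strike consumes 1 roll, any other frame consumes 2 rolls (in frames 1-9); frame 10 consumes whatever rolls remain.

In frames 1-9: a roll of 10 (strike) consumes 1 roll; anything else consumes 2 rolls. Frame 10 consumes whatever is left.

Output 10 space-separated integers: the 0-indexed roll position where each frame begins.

Frame 1 starts at roll index 0: rolls=6,1 (sum=7), consumes 2 rolls
Frame 2 starts at roll index 2: rolls=5,4 (sum=9), consumes 2 rolls
Frame 3 starts at roll index 4: rolls=5,5 (sum=10), consumes 2 rolls
Frame 4 starts at roll index 6: rolls=5,4 (sum=9), consumes 2 rolls
Frame 5 starts at roll index 8: rolls=1,9 (sum=10), consumes 2 rolls
Frame 6 starts at roll index 10: roll=10 (strike), consumes 1 roll
Frame 7 starts at roll index 11: rolls=3,7 (sum=10), consumes 2 rolls
Frame 8 starts at roll index 13: rolls=8,2 (sum=10), consumes 2 rolls
Frame 9 starts at roll index 15: rolls=5,0 (sum=5), consumes 2 rolls
Frame 10 starts at roll index 17: 2 remaining rolls

Answer: 0 2 4 6 8 10 11 13 15 17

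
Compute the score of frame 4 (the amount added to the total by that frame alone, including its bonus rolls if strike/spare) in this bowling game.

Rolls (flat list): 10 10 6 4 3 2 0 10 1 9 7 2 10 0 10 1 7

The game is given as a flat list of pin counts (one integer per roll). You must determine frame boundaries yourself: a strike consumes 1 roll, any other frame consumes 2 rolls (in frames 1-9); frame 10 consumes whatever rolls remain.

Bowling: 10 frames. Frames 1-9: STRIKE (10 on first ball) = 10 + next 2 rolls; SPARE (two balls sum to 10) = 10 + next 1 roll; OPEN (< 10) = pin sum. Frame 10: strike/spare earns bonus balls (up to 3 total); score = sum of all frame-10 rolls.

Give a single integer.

Answer: 5

Derivation:
Frame 1: STRIKE. 10 + next two rolls (10+6) = 26. Cumulative: 26
Frame 2: STRIKE. 10 + next two rolls (6+4) = 20. Cumulative: 46
Frame 3: SPARE (6+4=10). 10 + next roll (3) = 13. Cumulative: 59
Frame 4: OPEN (3+2=5). Cumulative: 64
Frame 5: SPARE (0+10=10). 10 + next roll (1) = 11. Cumulative: 75
Frame 6: SPARE (1+9=10). 10 + next roll (7) = 17. Cumulative: 92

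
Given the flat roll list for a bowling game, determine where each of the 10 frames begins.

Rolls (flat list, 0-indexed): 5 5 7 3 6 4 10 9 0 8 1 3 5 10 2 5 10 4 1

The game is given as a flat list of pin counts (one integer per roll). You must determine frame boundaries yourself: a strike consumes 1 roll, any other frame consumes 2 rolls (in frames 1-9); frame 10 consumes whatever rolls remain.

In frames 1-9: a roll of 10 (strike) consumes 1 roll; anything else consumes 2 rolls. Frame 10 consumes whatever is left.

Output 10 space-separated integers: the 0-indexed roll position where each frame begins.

Frame 1 starts at roll index 0: rolls=5,5 (sum=10), consumes 2 rolls
Frame 2 starts at roll index 2: rolls=7,3 (sum=10), consumes 2 rolls
Frame 3 starts at roll index 4: rolls=6,4 (sum=10), consumes 2 rolls
Frame 4 starts at roll index 6: roll=10 (strike), consumes 1 roll
Frame 5 starts at roll index 7: rolls=9,0 (sum=9), consumes 2 rolls
Frame 6 starts at roll index 9: rolls=8,1 (sum=9), consumes 2 rolls
Frame 7 starts at roll index 11: rolls=3,5 (sum=8), consumes 2 rolls
Frame 8 starts at roll index 13: roll=10 (strike), consumes 1 roll
Frame 9 starts at roll index 14: rolls=2,5 (sum=7), consumes 2 rolls
Frame 10 starts at roll index 16: 3 remaining rolls

Answer: 0 2 4 6 7 9 11 13 14 16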